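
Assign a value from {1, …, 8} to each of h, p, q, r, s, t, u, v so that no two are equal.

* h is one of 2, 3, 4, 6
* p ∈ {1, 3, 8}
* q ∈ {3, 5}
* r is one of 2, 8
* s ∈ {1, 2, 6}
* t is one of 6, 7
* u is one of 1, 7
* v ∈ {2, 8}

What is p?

Among the 8 variables, 4 fits only h (and all 8 values in {1, 2, 3, 4, 5, 6, 7, 8} must be used), so h = 4.
The 7 still-open variables together cover exactly {1, 2, 3, 5, 6, 7, 8} — 7 values for 7 variables — and 5 appears only in q's list, so q = 5.
Among the 6 still-open variables, 3 fits only p (and all 6 values in {1, 2, 3, 6, 7, 8} must be used), so p = 3.

3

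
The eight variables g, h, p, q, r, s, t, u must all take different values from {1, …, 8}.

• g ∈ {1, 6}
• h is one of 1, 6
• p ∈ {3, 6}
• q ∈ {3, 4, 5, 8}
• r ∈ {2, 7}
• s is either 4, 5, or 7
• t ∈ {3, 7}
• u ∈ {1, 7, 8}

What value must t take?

7

The 8 variables together cover exactly {1, 2, 3, 4, 5, 6, 7, 8} — 8 values for 8 variables — and 2 appears only in r's list, so r = 2.
The 2 variables g and h are confined to {1, 6}, which locks those values in; drop them from p, u.
That leaves p = 3. So q, t can't be 3.
So t = 7.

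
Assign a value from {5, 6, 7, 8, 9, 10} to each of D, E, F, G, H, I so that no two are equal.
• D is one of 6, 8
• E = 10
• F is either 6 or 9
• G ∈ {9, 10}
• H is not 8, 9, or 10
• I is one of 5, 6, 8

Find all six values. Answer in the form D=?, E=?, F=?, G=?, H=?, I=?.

D=8, E=10, F=6, G=9, H=7, I=5

E has just one choice, so E = 10. Eliminate 10 elsewhere: G.
G must be 9 (only option left). Strike 9 from F.
F has just one choice, so F = 6. Remove 6 from D, H, I.
D has just one choice, so D = 8. Remove 8 from I.
I has just one choice, so I = 5. Remove 5 from H.
That leaves H = 7.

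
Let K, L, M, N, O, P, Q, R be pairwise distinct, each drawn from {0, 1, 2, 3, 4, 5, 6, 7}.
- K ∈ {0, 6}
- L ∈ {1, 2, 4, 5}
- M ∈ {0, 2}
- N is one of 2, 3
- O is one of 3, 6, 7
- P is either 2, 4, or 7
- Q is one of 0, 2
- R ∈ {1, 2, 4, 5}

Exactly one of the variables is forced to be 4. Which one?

P

M and Q between them cover only {0, 2} — a naked pair. Remove those values from K, L, N, P, R.
K's domain is down to {6}, so K = 6. Eliminate 6 elsewhere: O.
That leaves N = 3. Strike 3 from O.
O must be 7 (only option left). Remove 7 from P.
So 4 goes to P.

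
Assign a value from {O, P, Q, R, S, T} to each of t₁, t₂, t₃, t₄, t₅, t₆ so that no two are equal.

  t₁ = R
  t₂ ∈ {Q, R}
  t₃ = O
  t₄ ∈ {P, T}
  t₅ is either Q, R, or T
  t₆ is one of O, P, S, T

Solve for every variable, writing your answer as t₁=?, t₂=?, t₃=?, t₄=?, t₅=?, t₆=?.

t₁'s domain is down to {R}, so t₁ = R. Strike R from t₂, t₅.
t₂ has just one choice, so t₂ = Q. Remove Q from t₅.
t₃'s domain is down to {O}, so t₃ = O. Remove O from t₆.
t₅ has just one choice, so t₅ = T. Eliminate T elsewhere: t₄, t₆.
t₄'s domain is down to {P}, so t₄ = P. Eliminate P elsewhere: t₆.
t₆ has just one choice, so t₆ = S.

t₁=R, t₂=Q, t₃=O, t₄=P, t₅=T, t₆=S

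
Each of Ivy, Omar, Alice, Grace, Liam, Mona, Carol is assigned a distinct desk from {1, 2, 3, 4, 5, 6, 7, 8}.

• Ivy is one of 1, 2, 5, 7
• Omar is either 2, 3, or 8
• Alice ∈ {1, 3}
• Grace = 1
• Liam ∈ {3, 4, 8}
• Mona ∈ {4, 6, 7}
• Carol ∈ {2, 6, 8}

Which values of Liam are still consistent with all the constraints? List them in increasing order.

4, 8

Grace must be 1 (only option left). Strike 1 from Ivy, Alice.
Alice has just one choice, so Alice = 3. So Omar, Liam can't be 3.
No further eliminations apply; Liam can still be any of 4, 8.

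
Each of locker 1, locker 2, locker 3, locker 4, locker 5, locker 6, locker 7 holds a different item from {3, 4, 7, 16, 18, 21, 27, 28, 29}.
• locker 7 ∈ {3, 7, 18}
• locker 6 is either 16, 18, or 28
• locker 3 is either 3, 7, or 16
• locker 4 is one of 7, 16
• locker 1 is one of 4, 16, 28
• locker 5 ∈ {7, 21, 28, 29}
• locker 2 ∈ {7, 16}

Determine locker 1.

The 2 variables locker 2 and locker 4 are confined to {7, 16}, which locks those values in; drop them from locker 1, locker 3, locker 5, locker 6, locker 7.
locker 3 has just one choice, so locker 3 = 3. Strike 3 from locker 7.
locker 7 has just one choice, so locker 7 = 18. Eliminate 18 elsewhere: locker 6.
locker 6's domain is down to {28}, so locker 6 = 28. Strike 28 from locker 1, locker 5.
So locker 1 = 4.

4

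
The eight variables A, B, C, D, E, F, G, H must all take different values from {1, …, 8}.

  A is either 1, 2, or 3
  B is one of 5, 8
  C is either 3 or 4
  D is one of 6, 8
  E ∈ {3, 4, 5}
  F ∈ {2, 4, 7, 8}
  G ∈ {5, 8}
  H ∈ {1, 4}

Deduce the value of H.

Among the 8 variables, 6 fits only D (and all 8 values in {1, 2, 3, 4, 5, 6, 7, 8} must be used), so D = 6.
Among the 7 still-open variables, 7 fits only F (and all 7 values in {1, 2, 3, 4, 5, 7, 8} must be used), so F = 7.
The 6 still-open variables together cover exactly {1, 2, 3, 4, 5, 8} — 6 values for 6 variables — and 2 appears only in A's list, so A = 2.
The 5 still-open variables draw from only 5 values {1, 3, 4, 5, 8}, so each is used; only H can be 1, hence H = 1.

1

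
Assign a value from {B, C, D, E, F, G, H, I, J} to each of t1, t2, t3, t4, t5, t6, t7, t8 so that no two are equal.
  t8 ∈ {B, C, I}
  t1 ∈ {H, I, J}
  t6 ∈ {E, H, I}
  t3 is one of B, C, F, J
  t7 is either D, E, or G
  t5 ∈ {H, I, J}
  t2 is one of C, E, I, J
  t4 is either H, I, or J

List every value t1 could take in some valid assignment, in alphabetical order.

t1, t4, t5 share exactly the 3 values {H, I, J}; by pigeonhole those values go to them, so strike H, I, J from t2, t3, t6, t8.
That leaves t6 = E. Strike E from t2, t7.
t2 has just one choice, so t2 = C. Strike C from t3, t8.
t8 has just one choice, so t8 = B. So t3 can't be B.
That leaves t3 = F.
No further eliminations apply; t1 can still be any of H, I, J.

H, I, J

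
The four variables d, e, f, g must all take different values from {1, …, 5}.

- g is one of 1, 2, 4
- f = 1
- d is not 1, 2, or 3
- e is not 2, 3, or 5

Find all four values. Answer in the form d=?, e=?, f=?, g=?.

d=5, e=4, f=1, g=2

f must be 1 (only option left). Remove 1 from e, g.
That leaves e = 4. So d, g can't be 4.
g has just one choice, so g = 2.
d has just one choice, so d = 5.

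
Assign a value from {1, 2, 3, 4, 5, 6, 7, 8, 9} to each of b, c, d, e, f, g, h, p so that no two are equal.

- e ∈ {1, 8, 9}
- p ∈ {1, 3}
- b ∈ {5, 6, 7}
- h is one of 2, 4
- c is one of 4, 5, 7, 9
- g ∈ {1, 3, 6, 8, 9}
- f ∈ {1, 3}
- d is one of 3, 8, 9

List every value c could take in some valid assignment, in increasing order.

4, 5, 7

f and p share exactly the 2 values {1, 3}; by pigeonhole those values go to them, so strike 1, 3 from d, e, g.
d and e between them cover only {8, 9} — a naked pair. Remove those values from c, g.
g must be 6 (only option left). Strike 6 from b.
No further eliminations apply; c can still be any of 4, 5, 7.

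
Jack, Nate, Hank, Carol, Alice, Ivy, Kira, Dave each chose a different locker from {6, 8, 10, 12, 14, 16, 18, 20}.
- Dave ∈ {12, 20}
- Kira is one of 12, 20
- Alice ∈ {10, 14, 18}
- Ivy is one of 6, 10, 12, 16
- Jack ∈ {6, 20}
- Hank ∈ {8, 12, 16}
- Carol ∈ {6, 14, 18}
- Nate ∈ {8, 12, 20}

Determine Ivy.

10

The 2 variables Kira and Dave are confined to {12, 20}, which locks those values in; drop them from Jack, Nate, Hank, Ivy.
Jack must be 6 (only option left). So Carol, Ivy can't be 6.
Nate must be 8 (only option left). Strike 8 from Hank.
Hank has just one choice, so Hank = 16. Remove 16 from Ivy.
So Ivy = 10.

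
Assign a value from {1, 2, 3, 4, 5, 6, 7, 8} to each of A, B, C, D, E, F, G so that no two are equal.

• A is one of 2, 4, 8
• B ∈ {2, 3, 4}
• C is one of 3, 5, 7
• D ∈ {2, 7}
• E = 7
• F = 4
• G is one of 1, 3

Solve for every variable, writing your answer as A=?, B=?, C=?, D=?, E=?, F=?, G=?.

E has just one choice, so E = 7. So C, D can't be 7.
F must be 4 (only option left). Eliminate 4 elsewhere: A, B.
D's domain is down to {2}, so D = 2. Eliminate 2 elsewhere: A, B.
A's domain is down to {8}, so A = 8.
B must be 3 (only option left). Strike 3 from C, G.
C must be 5 (only option left).
G has just one choice, so G = 1.

A=8, B=3, C=5, D=2, E=7, F=4, G=1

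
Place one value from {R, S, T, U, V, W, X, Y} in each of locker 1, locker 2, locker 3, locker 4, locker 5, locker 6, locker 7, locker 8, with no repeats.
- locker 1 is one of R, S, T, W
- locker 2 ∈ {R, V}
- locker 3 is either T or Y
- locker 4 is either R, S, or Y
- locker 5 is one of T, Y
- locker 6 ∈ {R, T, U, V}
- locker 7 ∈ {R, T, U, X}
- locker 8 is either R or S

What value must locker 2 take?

The 8 variables draw from only 8 values {R, S, T, U, V, W, X, Y}, so each is used; only locker 1 can be W, hence locker 1 = W.
The 7 still-open variables together cover exactly {R, S, T, U, V, X, Y} — 7 values for 7 variables — and X appears only in locker 7's list, so locker 7 = X.
The 6 still-open variables draw from only 6 values {R, S, T, U, V, Y}, so each is used; only locker 6 can be U, hence locker 6 = U.
The 5 still-open variables together cover exactly {R, S, T, V, Y} — 5 values for 5 variables — and V appears only in locker 2's list, so locker 2 = V.

V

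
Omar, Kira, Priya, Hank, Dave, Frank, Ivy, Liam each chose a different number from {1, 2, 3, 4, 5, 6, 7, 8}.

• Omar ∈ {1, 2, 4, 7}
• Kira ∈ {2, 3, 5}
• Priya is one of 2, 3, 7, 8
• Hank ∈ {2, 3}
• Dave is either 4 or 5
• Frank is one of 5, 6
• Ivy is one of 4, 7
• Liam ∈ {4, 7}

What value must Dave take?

5

The 8 variables together cover exactly {1, 2, 3, 4, 5, 6, 7, 8} — 8 values for 8 variables — and 1 appears only in Omar's list, so Omar = 1.
The 7 still-open variables draw from only 7 values {2, 3, 4, 5, 6, 7, 8}, so each is used; only Frank can be 6, hence Frank = 6.
The 6 still-open variables together cover exactly {2, 3, 4, 5, 7, 8} — 6 values for 6 variables — and 8 appears only in Priya's list, so Priya = 8.
Ivy and Liam share exactly the 2 values {4, 7}; by pigeonhole those values go to them, so strike 4, 7 from Dave.
So Dave = 5.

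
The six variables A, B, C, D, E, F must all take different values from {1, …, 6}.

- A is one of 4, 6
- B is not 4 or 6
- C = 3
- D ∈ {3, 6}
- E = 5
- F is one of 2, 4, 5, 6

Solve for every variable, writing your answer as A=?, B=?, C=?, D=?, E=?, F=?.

A=4, B=1, C=3, D=6, E=5, F=2

C's domain is down to {3}, so C = 3. Strike 3 from B, D.
D's domain is down to {6}, so D = 6. Remove 6 from A, F.
E has just one choice, so E = 5. Eliminate 5 elsewhere: B, F.
A's domain is down to {4}, so A = 4. Remove 4 from F.
F's domain is down to {2}, so F = 2. Remove 2 from B.
B must be 1 (only option left).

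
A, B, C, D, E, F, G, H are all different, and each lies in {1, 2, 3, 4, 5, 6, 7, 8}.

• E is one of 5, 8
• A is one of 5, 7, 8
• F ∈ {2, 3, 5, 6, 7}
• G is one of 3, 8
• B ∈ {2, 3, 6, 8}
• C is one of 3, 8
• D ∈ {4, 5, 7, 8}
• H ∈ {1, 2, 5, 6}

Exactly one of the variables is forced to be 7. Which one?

The 8 variables draw from only 8 values {1, 2, 3, 4, 5, 6, 7, 8}, so each is used; only H can be 1, hence H = 1.
The 7 still-open variables together cover exactly {2, 3, 4, 5, 6, 7, 8} — 7 values for 7 variables — and 4 appears only in D's list, so D = 4.
The 2 variables C and G are confined to {3, 8}, which locks those values in; drop them from A, B, E, F.
E must be 5 (only option left). So A, F can't be 5.
So 7 goes to A.

A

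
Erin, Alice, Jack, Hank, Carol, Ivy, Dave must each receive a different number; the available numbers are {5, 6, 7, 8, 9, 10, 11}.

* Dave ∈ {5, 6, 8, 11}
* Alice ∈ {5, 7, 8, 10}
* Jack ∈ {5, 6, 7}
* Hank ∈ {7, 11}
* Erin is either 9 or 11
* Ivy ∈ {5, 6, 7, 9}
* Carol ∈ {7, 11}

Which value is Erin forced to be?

Among the 7 variables, 10 fits only Alice (and all 7 values in {5, 6, 7, 8, 9, 10, 11} must be used), so Alice = 10.
Among the 6 still-open variables, 8 fits only Dave (and all 6 values in {5, 6, 7, 8, 9, 11} must be used), so Dave = 8.
The 2 variables Hank and Carol are confined to {7, 11}, which locks those values in; drop them from Erin, Jack, Ivy.
So Erin = 9.

9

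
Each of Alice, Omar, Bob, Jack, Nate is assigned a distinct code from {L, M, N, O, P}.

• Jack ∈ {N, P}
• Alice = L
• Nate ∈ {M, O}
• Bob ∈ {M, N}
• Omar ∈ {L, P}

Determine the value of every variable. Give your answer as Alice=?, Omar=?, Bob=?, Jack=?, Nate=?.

Alice must be L (only option left). Remove L from Omar.
Omar's domain is down to {P}, so Omar = P. So Jack can't be P.
Jack has just one choice, so Jack = N. Strike N from Bob.
Bob must be M (only option left). Eliminate M elsewhere: Nate.
Nate must be O (only option left).

Alice=L, Omar=P, Bob=M, Jack=N, Nate=O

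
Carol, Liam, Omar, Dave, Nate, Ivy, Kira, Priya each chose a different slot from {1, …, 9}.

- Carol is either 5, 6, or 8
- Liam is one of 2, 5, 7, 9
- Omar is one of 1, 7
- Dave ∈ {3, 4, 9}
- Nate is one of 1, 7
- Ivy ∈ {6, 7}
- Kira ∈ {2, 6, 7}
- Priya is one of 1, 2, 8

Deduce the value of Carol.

5

Omar and Nate share exactly the 2 values {1, 7}; by pigeonhole those values go to them, so strike 1, 7 from Liam, Ivy, Kira, Priya.
Ivy has just one choice, so Ivy = 6. Strike 6 from Carol, Kira.
Kira's domain is down to {2}, so Kira = 2. Eliminate 2 elsewhere: Liam, Priya.
Priya has just one choice, so Priya = 8. Strike 8 from Carol.
So Carol = 5.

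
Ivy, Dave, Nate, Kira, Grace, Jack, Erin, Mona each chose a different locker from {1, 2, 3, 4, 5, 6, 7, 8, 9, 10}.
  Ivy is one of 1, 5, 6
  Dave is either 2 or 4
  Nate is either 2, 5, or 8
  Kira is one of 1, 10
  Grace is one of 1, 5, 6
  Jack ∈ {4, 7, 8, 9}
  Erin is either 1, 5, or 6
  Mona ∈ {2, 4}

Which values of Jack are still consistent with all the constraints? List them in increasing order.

Dave and Mona share exactly the 2 values {2, 4}; by pigeonhole those values go to them, so strike 2, 4 from Nate, Jack.
Ivy, Grace, Erin share exactly the 3 values {1, 5, 6}; by pigeonhole those values go to them, so strike 1, 5, 6 from Nate, Kira.
Nate must be 8 (only option left). Remove 8 from Jack.
Kira must be 10 (only option left).
No further eliminations apply; Jack can still be any of 7, 9.

7, 9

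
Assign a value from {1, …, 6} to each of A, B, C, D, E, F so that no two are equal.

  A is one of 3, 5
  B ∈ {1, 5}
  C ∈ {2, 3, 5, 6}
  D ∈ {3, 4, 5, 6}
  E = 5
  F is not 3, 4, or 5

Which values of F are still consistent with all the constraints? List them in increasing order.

E has just one choice, so E = 5. So A, B, C, D can't be 5.
That leaves A = 3. Strike 3 from C, D.
B must be 1 (only option left). Remove 1 from F.
The 3 still-open variables draw from only 3 values {2, 4, 6}, so each is used; only D can be 4, hence D = 4.
No further eliminations apply; F can still be any of 2, 6.

2, 6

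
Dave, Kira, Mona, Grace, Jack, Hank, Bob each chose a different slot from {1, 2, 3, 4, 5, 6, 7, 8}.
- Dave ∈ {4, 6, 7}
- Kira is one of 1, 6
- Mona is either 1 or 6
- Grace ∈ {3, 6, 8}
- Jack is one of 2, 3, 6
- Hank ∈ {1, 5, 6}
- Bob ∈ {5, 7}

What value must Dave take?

Kira and Mona share exactly the 2 values {1, 6}; by pigeonhole those values go to them, so strike 1, 6 from Dave, Grace, Jack, Hank.
That leaves Hank = 5. So Bob can't be 5.
Bob must be 7 (only option left). Remove 7 from Dave.
So Dave = 4.

4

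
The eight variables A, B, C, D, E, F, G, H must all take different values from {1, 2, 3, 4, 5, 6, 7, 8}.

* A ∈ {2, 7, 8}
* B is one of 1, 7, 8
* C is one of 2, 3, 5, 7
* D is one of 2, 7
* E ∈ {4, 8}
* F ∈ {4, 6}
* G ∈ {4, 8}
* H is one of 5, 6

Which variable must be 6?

The 8 variables draw from only 8 values {1, 2, 3, 4, 5, 6, 7, 8}, so each is used; only B can be 1, hence B = 1.
The 7 still-open variables draw from only 7 values {2, 3, 4, 5, 6, 7, 8}, so each is used; only C can be 3, hence C = 3.
The 6 still-open variables together cover exactly {2, 4, 5, 6, 7, 8} — 6 values for 6 variables — and 5 appears only in H's list, so H = 5.
The 5 still-open variables together cover exactly {2, 4, 6, 7, 8} — 5 values for 5 variables — and 6 appears only in F's list, so F = 6.

F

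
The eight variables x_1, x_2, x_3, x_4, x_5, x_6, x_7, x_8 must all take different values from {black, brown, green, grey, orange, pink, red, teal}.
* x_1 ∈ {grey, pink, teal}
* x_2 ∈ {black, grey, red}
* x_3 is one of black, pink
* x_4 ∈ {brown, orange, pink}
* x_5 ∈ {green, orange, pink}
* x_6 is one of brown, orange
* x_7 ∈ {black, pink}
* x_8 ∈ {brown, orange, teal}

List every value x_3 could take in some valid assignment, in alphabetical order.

black, pink

The 8 variables draw from only 8 values {black, brown, green, grey, orange, pink, red, teal}, so each is used; only x_5 can be green, hence x_5 = green.
The 7 still-open variables together cover exactly {black, brown, grey, orange, pink, red, teal} — 7 values for 7 variables — and red appears only in x_2's list, so x_2 = red.
The 6 still-open variables together cover exactly {black, brown, grey, orange, pink, teal} — 6 values for 6 variables — and grey appears only in x_1's list, so x_1 = grey.
The 5 still-open variables together cover exactly {black, brown, orange, pink, teal} — 5 values for 5 variables — and teal appears only in x_8's list, so x_8 = teal.
x_3 and x_7 between them cover only {black, pink} — a naked pair. Remove those values from x_4.
No further eliminations apply; x_3 can still be any of black, pink.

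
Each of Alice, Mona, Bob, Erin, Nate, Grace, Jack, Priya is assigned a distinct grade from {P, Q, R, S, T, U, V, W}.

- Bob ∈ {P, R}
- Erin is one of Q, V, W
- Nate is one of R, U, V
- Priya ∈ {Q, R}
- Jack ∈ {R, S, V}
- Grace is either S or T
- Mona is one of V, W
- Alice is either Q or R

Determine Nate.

The 8 variables together cover exactly {P, Q, R, S, T, U, V, W} — 8 values for 8 variables — and P appears only in Bob's list, so Bob = P.
The 7 still-open variables together cover exactly {Q, R, S, T, U, V, W} — 7 values for 7 variables — and T appears only in Grace's list, so Grace = T.
Among the 6 still-open variables, S fits only Jack (and all 6 values in {Q, R, S, U, V, W} must be used), so Jack = S.
The 5 still-open variables draw from only 5 values {Q, R, U, V, W}, so each is used; only Nate can be U, hence Nate = U.

U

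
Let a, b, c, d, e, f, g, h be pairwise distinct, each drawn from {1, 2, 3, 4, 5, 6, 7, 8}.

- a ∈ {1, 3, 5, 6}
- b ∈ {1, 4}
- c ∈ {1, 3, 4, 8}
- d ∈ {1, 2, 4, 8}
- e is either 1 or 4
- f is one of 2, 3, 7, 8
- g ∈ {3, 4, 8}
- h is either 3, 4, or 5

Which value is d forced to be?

2

Among the 8 variables, 6 fits only a (and all 8 values in {1, 2, 3, 4, 5, 6, 7, 8} must be used), so a = 6.
The 7 still-open variables together cover exactly {1, 2, 3, 4, 5, 7, 8} — 7 values for 7 variables — and 5 appears only in h's list, so h = 5.
Among the 6 still-open variables, 7 fits only f (and all 6 values in {1, 2, 3, 4, 7, 8} must be used), so f = 7.
The 5 still-open variables draw from only 5 values {1, 2, 3, 4, 8}, so each is used; only d can be 2, hence d = 2.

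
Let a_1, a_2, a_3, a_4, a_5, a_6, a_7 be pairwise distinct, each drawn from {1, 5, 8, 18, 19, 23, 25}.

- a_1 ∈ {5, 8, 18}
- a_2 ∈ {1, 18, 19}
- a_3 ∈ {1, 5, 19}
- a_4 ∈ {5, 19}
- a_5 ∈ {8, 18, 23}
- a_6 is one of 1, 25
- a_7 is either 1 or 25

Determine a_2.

18

The 7 variables together cover exactly {1, 5, 8, 18, 19, 23, 25} — 7 values for 7 variables — and 23 appears only in a_5's list, so a_5 = 23.
Among the 6 still-open variables, 8 fits only a_1 (and all 6 values in {1, 5, 8, 18, 19, 25} must be used), so a_1 = 8.
The 5 still-open variables together cover exactly {1, 5, 18, 19, 25} — 5 values for 5 variables — and 18 appears only in a_2's list, so a_2 = 18.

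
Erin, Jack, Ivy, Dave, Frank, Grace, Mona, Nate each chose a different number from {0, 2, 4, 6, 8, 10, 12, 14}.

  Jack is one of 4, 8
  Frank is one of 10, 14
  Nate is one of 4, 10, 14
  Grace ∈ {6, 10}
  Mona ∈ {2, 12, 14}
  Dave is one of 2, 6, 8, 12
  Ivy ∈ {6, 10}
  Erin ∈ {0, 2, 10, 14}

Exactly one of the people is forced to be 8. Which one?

Among the 8 variables, 0 fits only Erin (and all 8 values in {0, 2, 4, 6, 8, 10, 12, 14} must be used), so Erin = 0.
Ivy and Grace between them cover only {6, 10} — a naked pair. Remove those values from Dave, Frank, Nate.
Frank's domain is down to {14}, so Frank = 14. Remove 14 from Mona, Nate.
Nate has just one choice, so Nate = 4. So Jack can't be 4.
So 8 goes to Jack.

Jack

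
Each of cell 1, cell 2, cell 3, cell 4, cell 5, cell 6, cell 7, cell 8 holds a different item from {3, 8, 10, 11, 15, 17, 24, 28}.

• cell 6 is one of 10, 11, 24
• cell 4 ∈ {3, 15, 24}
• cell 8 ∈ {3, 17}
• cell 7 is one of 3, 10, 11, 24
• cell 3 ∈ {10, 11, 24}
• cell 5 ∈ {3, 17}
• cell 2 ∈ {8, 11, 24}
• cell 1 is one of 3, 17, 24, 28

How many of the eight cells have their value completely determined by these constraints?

3

Among the 8 variables, 8 fits only cell 2 (and all 8 values in {3, 8, 10, 11, 15, 17, 24, 28} must be used), so cell 2 = 8.
The 7 still-open variables draw from only 7 values {3, 10, 11, 15, 17, 24, 28}, so each is used; only cell 4 can be 15, hence cell 4 = 15.
The 6 still-open variables draw from only 6 values {3, 10, 11, 17, 24, 28}, so each is used; only cell 1 can be 28, hence cell 1 = 28.
The 2 variables cell 5 and cell 8 are confined to {3, 17}, which locks those values in; drop them from cell 7.
Determined: cell 1=28, cell 2=8, cell 4=15. The other cells each still have more than one consistent value. That makes 3.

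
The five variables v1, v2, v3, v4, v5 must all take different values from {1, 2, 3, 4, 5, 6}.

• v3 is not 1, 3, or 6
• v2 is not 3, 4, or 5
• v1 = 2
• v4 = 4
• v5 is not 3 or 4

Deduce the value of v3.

v1 must be 2 (only option left). Remove 2 from v2, v3, v5.
v4 has just one choice, so v4 = 4. Strike 4 from v3.
So v3 = 5.

5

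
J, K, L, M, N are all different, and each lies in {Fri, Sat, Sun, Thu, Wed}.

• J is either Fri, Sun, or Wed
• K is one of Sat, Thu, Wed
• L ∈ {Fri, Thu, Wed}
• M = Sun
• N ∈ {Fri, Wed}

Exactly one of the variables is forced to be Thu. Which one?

M has just one choice, so M = Sun. Strike Sun from J.
The 4 still-open variables draw from only 4 values {Fri, Sat, Thu, Wed}, so each is used; only K can be Sat, hence K = Sat.
The 3 still-open variables draw from only 3 values {Fri, Thu, Wed}, so each is used; only L can be Thu, hence L = Thu.

L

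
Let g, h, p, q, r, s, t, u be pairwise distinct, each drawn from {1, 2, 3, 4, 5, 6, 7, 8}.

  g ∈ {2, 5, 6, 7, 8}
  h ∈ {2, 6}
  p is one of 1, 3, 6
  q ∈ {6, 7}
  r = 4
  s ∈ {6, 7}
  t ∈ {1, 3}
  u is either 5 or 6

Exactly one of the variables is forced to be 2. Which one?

h

r must be 4 (only option left).
The 7 still-open variables draw from only 7 values {1, 2, 3, 5, 6, 7, 8}, so each is used; only g can be 8, hence g = 8.
The 6 still-open variables draw from only 6 values {1, 2, 3, 5, 6, 7}, so each is used; only h can be 2, hence h = 2.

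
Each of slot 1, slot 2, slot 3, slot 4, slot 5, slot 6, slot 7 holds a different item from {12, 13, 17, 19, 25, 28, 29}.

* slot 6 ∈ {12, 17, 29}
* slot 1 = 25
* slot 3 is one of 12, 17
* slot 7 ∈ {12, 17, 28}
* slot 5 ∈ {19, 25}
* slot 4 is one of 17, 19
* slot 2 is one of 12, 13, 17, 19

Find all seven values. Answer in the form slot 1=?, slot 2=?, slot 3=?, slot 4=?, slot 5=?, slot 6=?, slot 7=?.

slot 1 has just one choice, so slot 1 = 25. Strike 25 from slot 5.
That leaves slot 5 = 19. So slot 2, slot 4 can't be 19.
That leaves slot 4 = 17. Remove 17 from slot 2, slot 3, slot 6, slot 7.
slot 3 must be 12 (only option left). Remove 12 from slot 2, slot 6, slot 7.
slot 6 must be 29 (only option left).
That leaves slot 7 = 28.
slot 2 must be 13 (only option left).

slot 1=25, slot 2=13, slot 3=12, slot 4=17, slot 5=19, slot 6=29, slot 7=28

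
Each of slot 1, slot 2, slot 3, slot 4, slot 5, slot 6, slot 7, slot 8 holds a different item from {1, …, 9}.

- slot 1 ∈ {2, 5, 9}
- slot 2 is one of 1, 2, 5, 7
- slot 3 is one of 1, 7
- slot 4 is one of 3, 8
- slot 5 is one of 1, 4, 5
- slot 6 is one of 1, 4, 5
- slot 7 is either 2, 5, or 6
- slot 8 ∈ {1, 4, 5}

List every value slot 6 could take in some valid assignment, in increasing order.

1, 4, 5

slot 5, slot 6, slot 8 share exactly the 3 values {1, 4, 5}; by pigeonhole those values go to them, so strike 1, 4, 5 from slot 1, slot 2, slot 3, slot 7.
slot 3's domain is down to {7}, so slot 3 = 7. So slot 2 can't be 7.
slot 2 must be 2 (only option left). So slot 1, slot 7 can't be 2.
slot 7 must be 6 (only option left).
That leaves slot 1 = 9.
No further eliminations apply; slot 6 can still be any of 1, 4, 5.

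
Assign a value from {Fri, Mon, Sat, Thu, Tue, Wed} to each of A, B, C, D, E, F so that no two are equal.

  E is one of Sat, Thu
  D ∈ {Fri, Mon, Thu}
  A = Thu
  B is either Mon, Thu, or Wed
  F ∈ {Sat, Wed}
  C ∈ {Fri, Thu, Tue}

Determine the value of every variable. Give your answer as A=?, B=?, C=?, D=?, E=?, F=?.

A=Thu, B=Mon, C=Tue, D=Fri, E=Sat, F=Wed

A has just one choice, so A = Thu. Strike Thu from B, C, D, E.
E has just one choice, so E = Sat. Remove Sat from F.
That leaves F = Wed. Strike Wed from B.
B's domain is down to {Mon}, so B = Mon. Remove Mon from D.
D must be Fri (only option left). Remove Fri from C.
C has just one choice, so C = Tue.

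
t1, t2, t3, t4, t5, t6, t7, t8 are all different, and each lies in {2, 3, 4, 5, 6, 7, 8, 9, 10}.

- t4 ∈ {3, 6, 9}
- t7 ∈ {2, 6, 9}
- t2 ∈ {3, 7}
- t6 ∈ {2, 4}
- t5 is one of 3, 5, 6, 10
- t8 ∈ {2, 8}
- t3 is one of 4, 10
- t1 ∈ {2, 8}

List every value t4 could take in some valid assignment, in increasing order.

3, 6, 9

The 2 variables t1 and t8 are confined to {2, 8}, which locks those values in; drop them from t6, t7.
That leaves t6 = 4. Remove 4 from t3.
t3 has just one choice, so t3 = 10. Eliminate 10 elsewhere: t5.
No further eliminations apply; t4 can still be any of 3, 6, 9.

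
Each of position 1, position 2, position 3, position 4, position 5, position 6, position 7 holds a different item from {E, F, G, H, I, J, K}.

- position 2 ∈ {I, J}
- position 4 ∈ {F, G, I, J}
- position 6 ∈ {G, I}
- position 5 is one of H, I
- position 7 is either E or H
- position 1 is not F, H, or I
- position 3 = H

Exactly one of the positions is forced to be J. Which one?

position 2

position 3's domain is down to {H}, so position 3 = H. So position 5, position 7 can't be H.
position 5's domain is down to {I}, so position 5 = I. Eliminate I elsewhere: position 2, position 4, position 6.
So J goes to position 2.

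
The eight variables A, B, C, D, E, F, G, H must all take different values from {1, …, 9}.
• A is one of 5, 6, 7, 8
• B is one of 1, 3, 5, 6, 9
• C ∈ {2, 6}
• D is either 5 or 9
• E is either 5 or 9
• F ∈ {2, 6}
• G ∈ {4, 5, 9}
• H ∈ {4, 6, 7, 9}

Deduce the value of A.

The 2 variables C and F are confined to {2, 6}, which locks those values in; drop them from A, B, H.
D and E between them cover only {5, 9} — a naked pair. Remove those values from A, B, G, H.
G's domain is down to {4}, so G = 4. So H can't be 4.
That leaves H = 7. Strike 7 from A.
So A = 8.

8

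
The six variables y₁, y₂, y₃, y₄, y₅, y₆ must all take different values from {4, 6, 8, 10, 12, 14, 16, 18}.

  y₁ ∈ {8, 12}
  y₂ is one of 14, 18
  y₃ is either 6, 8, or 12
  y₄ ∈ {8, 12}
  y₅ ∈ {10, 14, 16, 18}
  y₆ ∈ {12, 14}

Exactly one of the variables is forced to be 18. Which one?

y₁ and y₄ share exactly the 2 values {8, 12}; by pigeonhole those values go to them, so strike 8, 12 from y₃, y₆.
y₃'s domain is down to {6}, so y₃ = 6.
y₆ must be 14 (only option left). Remove 14 from y₂, y₅.
So 18 goes to y₂.

y₂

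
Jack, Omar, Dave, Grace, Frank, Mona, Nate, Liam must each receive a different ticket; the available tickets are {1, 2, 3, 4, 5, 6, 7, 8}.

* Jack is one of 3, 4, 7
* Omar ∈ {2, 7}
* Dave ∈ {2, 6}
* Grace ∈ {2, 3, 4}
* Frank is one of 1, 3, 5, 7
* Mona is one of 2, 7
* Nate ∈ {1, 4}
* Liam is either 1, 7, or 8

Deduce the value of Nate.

The 8 variables together cover exactly {1, 2, 3, 4, 5, 6, 7, 8} — 8 values for 8 variables — and 5 appears only in Frank's list, so Frank = 5.
The 7 still-open variables draw from only 7 values {1, 2, 3, 4, 6, 7, 8}, so each is used; only Dave can be 6, hence Dave = 6.
The 6 still-open variables draw from only 6 values {1, 2, 3, 4, 7, 8}, so each is used; only Liam can be 8, hence Liam = 8.
The 5 still-open variables together cover exactly {1, 2, 3, 4, 7} — 5 values for 5 variables — and 1 appears only in Nate's list, so Nate = 1.

1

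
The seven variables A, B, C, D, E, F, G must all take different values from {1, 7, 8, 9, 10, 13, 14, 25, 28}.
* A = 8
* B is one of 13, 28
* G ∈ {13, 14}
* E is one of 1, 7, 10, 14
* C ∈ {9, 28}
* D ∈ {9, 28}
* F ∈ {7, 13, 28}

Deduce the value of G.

A's domain is down to {8}, so A = 8.
C and D between them cover only {9, 28} — a naked pair. Remove those values from B, F.
B must be 13 (only option left). Strike 13 from F, G.
So G = 14.

14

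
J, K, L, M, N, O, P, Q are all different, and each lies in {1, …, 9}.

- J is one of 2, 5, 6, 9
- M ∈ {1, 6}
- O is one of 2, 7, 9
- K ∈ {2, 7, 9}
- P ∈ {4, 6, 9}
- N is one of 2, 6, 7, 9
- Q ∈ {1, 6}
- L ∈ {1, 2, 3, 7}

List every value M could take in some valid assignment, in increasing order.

1, 6

The 8 variables together cover exactly {1, 2, 3, 4, 5, 6, 7, 9} — 8 values for 8 variables — and 3 appears only in L's list, so L = 3.
The 7 still-open variables together cover exactly {1, 2, 4, 5, 6, 7, 9} — 7 values for 7 variables — and 4 appears only in P's list, so P = 4.
The 6 still-open variables together cover exactly {1, 2, 5, 6, 7, 9} — 6 values for 6 variables — and 5 appears only in J's list, so J = 5.
M and Q share exactly the 2 values {1, 6}; by pigeonhole those values go to them, so strike 1, 6 from N.
No further eliminations apply; M can still be any of 1, 6.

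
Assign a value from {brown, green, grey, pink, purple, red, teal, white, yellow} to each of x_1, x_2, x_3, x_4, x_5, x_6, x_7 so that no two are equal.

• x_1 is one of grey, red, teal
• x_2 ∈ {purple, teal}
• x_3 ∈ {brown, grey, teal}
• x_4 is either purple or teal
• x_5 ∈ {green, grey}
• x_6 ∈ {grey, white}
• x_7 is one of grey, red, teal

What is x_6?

Among the 7 variables, brown fits only x_3 (and all 7 values in {brown, green, grey, purple, red, teal, white} must be used), so x_3 = brown.
The 6 still-open variables together cover exactly {green, grey, purple, red, teal, white} — 6 values for 6 variables — and green appears only in x_5's list, so x_5 = green.
The 5 still-open variables draw from only 5 values {grey, purple, red, teal, white}, so each is used; only x_6 can be white, hence x_6 = white.

white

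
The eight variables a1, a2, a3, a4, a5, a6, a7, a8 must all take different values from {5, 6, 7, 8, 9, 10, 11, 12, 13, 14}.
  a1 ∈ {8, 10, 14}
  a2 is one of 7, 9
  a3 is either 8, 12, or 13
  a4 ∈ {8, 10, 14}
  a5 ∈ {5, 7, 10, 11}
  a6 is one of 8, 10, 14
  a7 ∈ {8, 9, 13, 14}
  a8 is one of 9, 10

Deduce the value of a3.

12

a1, a4, a6 share exactly the 3 values {8, 10, 14}; by pigeonhole those values go to them, so strike 8, 10, 14 from a3, a5, a7, a8.
a8's domain is down to {9}, so a8 = 9. Remove 9 from a2, a7.
a2 has just one choice, so a2 = 7. Remove 7 from a5.
a7 must be 13 (only option left). Strike 13 from a3.
So a3 = 12.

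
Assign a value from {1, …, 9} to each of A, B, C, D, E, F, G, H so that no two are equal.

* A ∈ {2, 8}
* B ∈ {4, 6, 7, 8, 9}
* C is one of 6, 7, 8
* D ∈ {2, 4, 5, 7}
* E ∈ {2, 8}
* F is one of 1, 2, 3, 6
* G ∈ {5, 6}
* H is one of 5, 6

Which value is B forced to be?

A and E between them cover only {2, 8} — a naked pair. Remove those values from B, C, D, F.
G and H share exactly the 2 values {5, 6}; by pigeonhole those values go to them, so strike 5, 6 from B, C, D, F.
C has just one choice, so C = 7. So B, D can't be 7.
D has just one choice, so D = 4. Eliminate 4 elsewhere: B.
So B = 9.

9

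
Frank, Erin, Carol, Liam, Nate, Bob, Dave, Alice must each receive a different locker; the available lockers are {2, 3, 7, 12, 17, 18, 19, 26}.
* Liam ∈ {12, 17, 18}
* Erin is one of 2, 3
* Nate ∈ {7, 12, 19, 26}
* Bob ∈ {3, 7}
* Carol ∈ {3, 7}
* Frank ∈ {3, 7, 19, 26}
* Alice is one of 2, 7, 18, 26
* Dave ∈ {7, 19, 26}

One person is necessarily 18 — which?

Alice

The 8 variables draw from only 8 values {2, 3, 7, 12, 17, 18, 19, 26}, so each is used; only Liam can be 17, hence Liam = 17.
Among the 7 still-open variables, 12 fits only Nate (and all 7 values in {2, 3, 7, 12, 18, 19, 26} must be used), so Nate = 12.
Among the 6 still-open variables, 18 fits only Alice (and all 6 values in {2, 3, 7, 18, 19, 26} must be used), so Alice = 18.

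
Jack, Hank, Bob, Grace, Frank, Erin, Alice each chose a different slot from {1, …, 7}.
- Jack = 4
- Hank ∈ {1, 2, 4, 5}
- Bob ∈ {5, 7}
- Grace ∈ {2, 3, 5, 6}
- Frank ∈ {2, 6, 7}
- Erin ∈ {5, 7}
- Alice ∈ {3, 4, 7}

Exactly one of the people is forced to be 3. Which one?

Jack has just one choice, so Jack = 4. Eliminate 4 elsewhere: Hank, Alice.
Among the 6 still-open variables, 1 fits only Hank (and all 6 values in {1, 2, 3, 5, 6, 7} must be used), so Hank = 1.
Bob and Erin share exactly the 2 values {5, 7}; by pigeonhole those values go to them, so strike 5, 7 from Grace, Frank, Alice.
So 3 goes to Alice.

Alice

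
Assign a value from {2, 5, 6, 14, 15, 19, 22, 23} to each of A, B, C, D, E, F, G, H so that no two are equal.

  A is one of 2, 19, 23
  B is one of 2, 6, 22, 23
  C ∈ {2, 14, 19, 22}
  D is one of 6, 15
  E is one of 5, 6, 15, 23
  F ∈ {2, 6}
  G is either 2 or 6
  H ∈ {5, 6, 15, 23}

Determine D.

Among the 8 variables, 14 fits only C (and all 8 values in {2, 5, 6, 14, 15, 19, 22, 23} must be used), so C = 14.
The 7 still-open variables together cover exactly {2, 5, 6, 15, 19, 22, 23} — 7 values for 7 variables — and 19 appears only in A's list, so A = 19.
Among the 6 still-open variables, 22 fits only B (and all 6 values in {2, 5, 6, 15, 22, 23} must be used), so B = 22.
F and G share exactly the 2 values {2, 6}; by pigeonhole those values go to them, so strike 2, 6 from D, E, H.
So D = 15.

15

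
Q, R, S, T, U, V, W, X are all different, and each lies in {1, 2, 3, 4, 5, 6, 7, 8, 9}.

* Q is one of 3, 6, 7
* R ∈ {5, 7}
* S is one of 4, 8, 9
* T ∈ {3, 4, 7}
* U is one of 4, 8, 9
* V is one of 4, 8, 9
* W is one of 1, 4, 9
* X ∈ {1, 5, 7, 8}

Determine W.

1

The 8 variables together cover exactly {1, 3, 4, 5, 6, 7, 8, 9} — 8 values for 8 variables — and 6 appears only in Q's list, so Q = 6.
Among the 7 still-open variables, 3 fits only T (and all 7 values in {1, 3, 4, 5, 7, 8, 9} must be used), so T = 3.
The 3 variables S, U, V are confined to {4, 8, 9}, which locks those values in; drop them from W, X.
So W = 1.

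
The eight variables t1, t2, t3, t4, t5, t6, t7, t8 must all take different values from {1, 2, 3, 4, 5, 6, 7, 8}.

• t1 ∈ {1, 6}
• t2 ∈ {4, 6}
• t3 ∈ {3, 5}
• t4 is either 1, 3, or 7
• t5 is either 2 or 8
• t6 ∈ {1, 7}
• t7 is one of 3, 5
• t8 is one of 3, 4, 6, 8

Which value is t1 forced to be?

Among the 8 variables, 2 fits only t5 (and all 8 values in {1, 2, 3, 4, 5, 6, 7, 8} must be used), so t5 = 2.
The 7 still-open variables draw from only 7 values {1, 3, 4, 5, 6, 7, 8}, so each is used; only t8 can be 8, hence t8 = 8.
The 6 still-open variables together cover exactly {1, 3, 4, 5, 6, 7} — 6 values for 6 variables — and 4 appears only in t2's list, so t2 = 4.
The 5 still-open variables draw from only 5 values {1, 3, 5, 6, 7}, so each is used; only t1 can be 6, hence t1 = 6.

6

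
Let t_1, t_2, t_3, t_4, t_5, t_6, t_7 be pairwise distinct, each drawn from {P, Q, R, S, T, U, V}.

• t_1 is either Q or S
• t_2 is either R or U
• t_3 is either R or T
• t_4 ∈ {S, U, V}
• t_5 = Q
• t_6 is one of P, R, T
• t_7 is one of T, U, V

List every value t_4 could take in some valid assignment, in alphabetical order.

t_5's domain is down to {Q}, so t_5 = Q. Remove Q from t_1.
That leaves t_1 = S. Eliminate S elsewhere: t_4.
Among the 5 still-open variables, P fits only t_6 (and all 5 values in {P, R, T, U, V} must be used), so t_6 = P.
No further eliminations apply; t_4 can still be any of U, V.

U, V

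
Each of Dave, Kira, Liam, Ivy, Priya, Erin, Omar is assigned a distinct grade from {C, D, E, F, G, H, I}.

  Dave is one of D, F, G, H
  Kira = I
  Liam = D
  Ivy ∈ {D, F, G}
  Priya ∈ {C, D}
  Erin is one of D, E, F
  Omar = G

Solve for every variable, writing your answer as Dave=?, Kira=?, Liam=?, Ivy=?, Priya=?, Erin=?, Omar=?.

Dave=H, Kira=I, Liam=D, Ivy=F, Priya=C, Erin=E, Omar=G

Kira's domain is down to {I}, so Kira = I.
That leaves Liam = D. Remove D from Dave, Ivy, Priya, Erin.
Priya must be C (only option left).
That leaves Omar = G. Strike G from Dave, Ivy.
That leaves Ivy = F. Strike F from Dave, Erin.
Erin's domain is down to {E}, so Erin = E.
Dave has just one choice, so Dave = H.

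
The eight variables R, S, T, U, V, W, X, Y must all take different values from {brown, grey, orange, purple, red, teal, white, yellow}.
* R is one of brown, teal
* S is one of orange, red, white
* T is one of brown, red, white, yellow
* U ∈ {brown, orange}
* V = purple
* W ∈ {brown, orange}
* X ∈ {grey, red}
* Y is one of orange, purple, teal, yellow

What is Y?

V must be purple (only option left). So Y can't be purple.
The 7 still-open variables together cover exactly {brown, grey, orange, red, teal, white, yellow} — 7 values for 7 variables — and grey appears only in X's list, so X = grey.
The 2 variables U and W are confined to {brown, orange}, which locks those values in; drop them from R, S, T, Y.
R has just one choice, so R = teal. Eliminate teal elsewhere: Y.
So Y = yellow.

yellow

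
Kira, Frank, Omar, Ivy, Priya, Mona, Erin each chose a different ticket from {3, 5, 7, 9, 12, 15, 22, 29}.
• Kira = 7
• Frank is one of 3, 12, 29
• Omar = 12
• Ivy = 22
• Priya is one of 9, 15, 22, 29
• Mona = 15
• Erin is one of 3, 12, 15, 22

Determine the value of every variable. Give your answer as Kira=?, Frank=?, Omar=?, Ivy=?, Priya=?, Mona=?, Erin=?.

Kira has just one choice, so Kira = 7.
Omar's domain is down to {12}, so Omar = 12. Eliminate 12 elsewhere: Frank, Erin.
Ivy has just one choice, so Ivy = 22. Remove 22 from Priya, Erin.
That leaves Mona = 15. Eliminate 15 elsewhere: Priya, Erin.
Erin must be 3 (only option left). So Frank can't be 3.
Frank has just one choice, so Frank = 29. Eliminate 29 elsewhere: Priya.
That leaves Priya = 9.

Kira=7, Frank=29, Omar=12, Ivy=22, Priya=9, Mona=15, Erin=3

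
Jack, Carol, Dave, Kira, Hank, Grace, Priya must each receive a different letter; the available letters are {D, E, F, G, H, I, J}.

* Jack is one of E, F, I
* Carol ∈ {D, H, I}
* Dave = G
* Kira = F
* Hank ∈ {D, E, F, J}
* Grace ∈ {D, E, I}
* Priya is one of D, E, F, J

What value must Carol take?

Dave's domain is down to {G}, so Dave = G.
That leaves Kira = F. Strike F from Jack, Hank, Priya.
Among the 5 still-open variables, H fits only Carol (and all 5 values in {D, E, H, I, J} must be used), so Carol = H.

H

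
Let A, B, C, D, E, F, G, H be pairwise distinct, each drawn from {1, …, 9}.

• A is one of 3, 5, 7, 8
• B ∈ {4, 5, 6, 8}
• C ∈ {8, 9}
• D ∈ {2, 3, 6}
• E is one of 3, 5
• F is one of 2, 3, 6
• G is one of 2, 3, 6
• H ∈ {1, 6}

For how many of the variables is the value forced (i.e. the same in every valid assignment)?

2

D, F, G between them cover only {2, 3, 6} — a naked triple. Remove those values from A, B, E, H.
That leaves E = 5. So A, B can't be 5.
That leaves H = 1.
Determined: E=5, H=1. The other variables each still have more than one consistent value. That makes 2.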